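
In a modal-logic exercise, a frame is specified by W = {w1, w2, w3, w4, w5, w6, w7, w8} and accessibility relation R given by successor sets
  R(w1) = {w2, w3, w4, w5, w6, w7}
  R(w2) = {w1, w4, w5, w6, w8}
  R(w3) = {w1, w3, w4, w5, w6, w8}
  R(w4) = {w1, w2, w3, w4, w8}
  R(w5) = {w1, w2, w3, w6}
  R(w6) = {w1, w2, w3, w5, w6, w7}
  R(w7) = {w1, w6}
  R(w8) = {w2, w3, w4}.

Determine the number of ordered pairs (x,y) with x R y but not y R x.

0

R is symmetric; there are no such tuples.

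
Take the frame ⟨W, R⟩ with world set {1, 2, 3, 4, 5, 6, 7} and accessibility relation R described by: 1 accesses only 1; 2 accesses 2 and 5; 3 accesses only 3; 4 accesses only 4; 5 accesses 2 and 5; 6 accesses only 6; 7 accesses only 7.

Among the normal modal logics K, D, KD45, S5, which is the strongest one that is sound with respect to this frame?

S5

Serial (axiom D): yes — every world has a successor (e.g. 1 R 1).
Euclidean (axiom 5): yes — any two successors of a common world are R-related.
Transitive (axiom 4): yes — every two-step R-path is closed by a direct edge.
Reflexive (axiom T): yes — every world is R-related to itself.
So F validates K, D, KD45, S5. The strongest is S5.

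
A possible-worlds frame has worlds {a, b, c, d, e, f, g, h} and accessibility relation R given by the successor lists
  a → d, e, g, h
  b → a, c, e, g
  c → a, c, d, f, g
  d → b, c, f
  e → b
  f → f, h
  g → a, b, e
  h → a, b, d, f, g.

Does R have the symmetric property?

No

Symmetric: no — a R d but not d R a.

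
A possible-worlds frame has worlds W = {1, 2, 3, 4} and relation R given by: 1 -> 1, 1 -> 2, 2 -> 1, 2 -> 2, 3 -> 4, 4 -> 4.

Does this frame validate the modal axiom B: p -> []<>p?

By correspondence theory, B is valid on a frame iff R is symmetric.
Symmetric: no — 3 R 4 but not 4 R 3.

No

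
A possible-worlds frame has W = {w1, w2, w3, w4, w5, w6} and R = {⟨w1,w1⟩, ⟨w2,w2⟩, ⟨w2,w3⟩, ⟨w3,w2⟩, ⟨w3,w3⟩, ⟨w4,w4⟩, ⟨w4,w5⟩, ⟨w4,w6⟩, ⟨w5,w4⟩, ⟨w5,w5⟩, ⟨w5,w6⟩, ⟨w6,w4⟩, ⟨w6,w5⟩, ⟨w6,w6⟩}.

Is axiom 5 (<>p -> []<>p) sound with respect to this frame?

Yes

Axiom 5 corresponds to the accessibility relation being Euclidean.
Euclidean: yes — any two successors of a common world are R-related.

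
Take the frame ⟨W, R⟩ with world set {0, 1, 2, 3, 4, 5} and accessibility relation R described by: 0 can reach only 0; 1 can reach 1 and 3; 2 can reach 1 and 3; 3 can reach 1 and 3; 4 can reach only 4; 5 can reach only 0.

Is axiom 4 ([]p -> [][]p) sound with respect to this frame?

The schema 4 characterises exactly the transitive frames.
Transitive: yes — every two-step R-path is closed by a direct edge.

Yes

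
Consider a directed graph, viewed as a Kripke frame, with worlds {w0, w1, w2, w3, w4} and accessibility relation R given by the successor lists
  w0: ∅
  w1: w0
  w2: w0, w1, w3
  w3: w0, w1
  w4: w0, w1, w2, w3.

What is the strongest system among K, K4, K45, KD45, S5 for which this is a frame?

Transitive (axiom 4): yes — every two-step R-path is closed by a direct edge.
Euclidean (axiom 5): no — w2 R w0 and w2 R w1, but not w0 R w1.
Serial (axiom D): no — w0 has no R-successor.
Reflexive (axiom T): no — w0 is not related to itself.
So F validates K, K4; K45 would additionally require R to be Euclidean. The strongest is K4.

K4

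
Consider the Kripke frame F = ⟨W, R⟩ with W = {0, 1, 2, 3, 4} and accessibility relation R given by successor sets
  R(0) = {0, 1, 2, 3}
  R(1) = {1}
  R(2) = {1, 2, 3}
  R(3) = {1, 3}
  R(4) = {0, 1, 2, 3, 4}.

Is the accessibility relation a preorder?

Yes

Reflexive: yes — every world is R-related to itself.
Transitive: yes — every two-step R-path is closed by a direct edge.
So R is a preorder.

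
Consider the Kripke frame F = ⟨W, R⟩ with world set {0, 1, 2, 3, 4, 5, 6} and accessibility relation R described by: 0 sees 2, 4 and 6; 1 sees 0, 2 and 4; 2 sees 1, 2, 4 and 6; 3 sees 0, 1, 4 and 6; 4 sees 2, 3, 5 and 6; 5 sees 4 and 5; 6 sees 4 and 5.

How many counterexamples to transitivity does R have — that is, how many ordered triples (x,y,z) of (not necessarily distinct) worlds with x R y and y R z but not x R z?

Enumerating: (0,2,1), (0,4,3), (0,4,5), (0,6,5), (1,0,6), (1,2,1), (1,2,6), (1,4,3), (1,4,5), (1,4,6), (2,1,0), (2,4,3), … and 21 more.
Total: 33.

33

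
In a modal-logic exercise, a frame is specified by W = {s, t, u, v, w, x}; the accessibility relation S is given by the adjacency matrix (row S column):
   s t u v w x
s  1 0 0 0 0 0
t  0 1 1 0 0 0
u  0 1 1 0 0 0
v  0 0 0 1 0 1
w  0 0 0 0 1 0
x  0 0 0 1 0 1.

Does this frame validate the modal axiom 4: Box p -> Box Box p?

By correspondence theory, 4 is valid on a frame iff S is transitive.
Transitive: yes — every two-step S-path is closed by a direct edge.

Yes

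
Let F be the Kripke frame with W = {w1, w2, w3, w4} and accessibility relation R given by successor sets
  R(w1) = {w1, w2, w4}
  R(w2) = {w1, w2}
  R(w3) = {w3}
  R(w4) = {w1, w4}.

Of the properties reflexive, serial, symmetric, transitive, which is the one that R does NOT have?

Reflexive: yes — every world is R-related to itself.
Serial: yes — every world has a successor (e.g. w1 R w1).
Symmetric: yes — every pair in R has its reverse in R.
Transitive: no — w2 R w1 and w1 R w4, but not w2 R w4.
Only transitive fails.

transitive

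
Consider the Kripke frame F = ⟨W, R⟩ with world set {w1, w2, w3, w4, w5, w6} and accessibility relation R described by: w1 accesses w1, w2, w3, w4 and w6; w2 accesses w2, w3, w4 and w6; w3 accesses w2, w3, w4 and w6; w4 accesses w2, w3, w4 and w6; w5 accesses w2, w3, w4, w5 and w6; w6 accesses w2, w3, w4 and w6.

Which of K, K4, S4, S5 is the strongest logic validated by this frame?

S4

Transitive (axiom 4): yes — every two-step R-path is closed by a direct edge.
Reflexive (axiom T): yes — every world is R-related to itself.
Euclidean (axiom 5): no — w1 R w2 and w1 R w1, but not w2 R w1.
So F validates K, K4, S4; S5 would additionally require R to be Euclidean. The strongest is S4.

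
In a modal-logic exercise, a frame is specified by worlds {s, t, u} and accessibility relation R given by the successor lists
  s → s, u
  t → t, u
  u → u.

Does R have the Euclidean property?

No

Euclidean: no — s R u and s R s, but not u R s.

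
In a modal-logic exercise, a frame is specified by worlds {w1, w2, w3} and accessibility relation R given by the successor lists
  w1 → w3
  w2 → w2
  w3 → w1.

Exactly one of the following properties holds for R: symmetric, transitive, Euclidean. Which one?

Symmetric: yes — every pair in R has its reverse in R.
Transitive: no — w1 R w3 and w3 R w1, but not w1 R w1.
Euclidean: no — w1 R w3 and w1 R w3, but not w3 R w3.
Only symmetric holds.

symmetric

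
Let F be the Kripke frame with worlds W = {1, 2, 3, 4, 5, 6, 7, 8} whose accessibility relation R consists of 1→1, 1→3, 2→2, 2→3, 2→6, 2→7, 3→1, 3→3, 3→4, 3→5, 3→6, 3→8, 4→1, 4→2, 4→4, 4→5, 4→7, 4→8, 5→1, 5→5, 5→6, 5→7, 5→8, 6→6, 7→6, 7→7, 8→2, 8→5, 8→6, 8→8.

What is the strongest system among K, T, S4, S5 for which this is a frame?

Reflexive (axiom T): yes — every world is R-related to itself.
Transitive (axiom 4): no — 1 R 3 and 3 R 4, but not 1 R 4.
Euclidean (axiom 5): no — 2 R 3 and 2 R 7, but not 3 R 7.
So F validates K, T; S4 would additionally require R to be transitive. The strongest is T.

T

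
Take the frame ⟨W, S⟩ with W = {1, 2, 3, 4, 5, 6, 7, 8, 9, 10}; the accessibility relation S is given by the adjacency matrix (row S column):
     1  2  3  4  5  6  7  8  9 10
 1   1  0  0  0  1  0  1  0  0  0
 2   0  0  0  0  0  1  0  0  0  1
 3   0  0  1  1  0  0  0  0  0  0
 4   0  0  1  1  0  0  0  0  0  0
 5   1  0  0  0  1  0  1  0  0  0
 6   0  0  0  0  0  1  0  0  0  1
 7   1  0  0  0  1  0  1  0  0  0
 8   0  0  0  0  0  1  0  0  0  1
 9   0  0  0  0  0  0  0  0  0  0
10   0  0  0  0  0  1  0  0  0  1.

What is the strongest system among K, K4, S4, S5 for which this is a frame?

Transitive (axiom 4): yes — every two-step S-path is closed by a direct edge.
Reflexive (axiom T): no — 2 is not related to itself.
Euclidean (axiom 5): yes — any two successors of a common world are S-related.
So F validates K, K4; S4 would additionally require S to be reflexive. The strongest is K4.

K4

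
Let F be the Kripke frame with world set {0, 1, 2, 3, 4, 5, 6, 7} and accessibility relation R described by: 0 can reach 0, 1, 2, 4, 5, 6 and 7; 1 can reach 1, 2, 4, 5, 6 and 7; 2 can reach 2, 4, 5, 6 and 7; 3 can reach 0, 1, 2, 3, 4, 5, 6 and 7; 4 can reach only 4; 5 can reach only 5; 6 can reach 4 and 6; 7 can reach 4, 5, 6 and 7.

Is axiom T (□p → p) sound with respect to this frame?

Yes

By correspondence theory, T is valid on a frame iff R is reflexive.
Reflexive: yes — every world is R-related to itself.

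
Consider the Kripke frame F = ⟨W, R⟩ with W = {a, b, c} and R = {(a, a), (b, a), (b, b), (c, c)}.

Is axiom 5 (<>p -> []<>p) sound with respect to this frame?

The schema 5 characterises exactly the Euclidean frames.
Euclidean: no — b R a and b R b, but not a R b.

No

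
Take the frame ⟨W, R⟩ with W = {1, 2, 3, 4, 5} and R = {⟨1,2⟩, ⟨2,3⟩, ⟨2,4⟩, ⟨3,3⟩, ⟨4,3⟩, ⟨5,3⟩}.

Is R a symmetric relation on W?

No

Symmetric: no — 1 R 2 but not 2 R 1.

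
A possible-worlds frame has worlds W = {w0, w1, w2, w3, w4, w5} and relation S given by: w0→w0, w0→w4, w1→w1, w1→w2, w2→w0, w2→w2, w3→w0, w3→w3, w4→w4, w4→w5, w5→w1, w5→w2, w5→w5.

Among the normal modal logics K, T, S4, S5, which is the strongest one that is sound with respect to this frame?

Reflexive (axiom T): yes — every world is S-related to itself.
Transitive (axiom 4): no — w0 S w4 and w4 S w5, but not w0 S w5.
Euclidean (axiom 5): no — w5 S w2 and w5 S w1, but not w2 S w1.
So F validates K, T; S4 would additionally require S to be transitive. The strongest is T.

T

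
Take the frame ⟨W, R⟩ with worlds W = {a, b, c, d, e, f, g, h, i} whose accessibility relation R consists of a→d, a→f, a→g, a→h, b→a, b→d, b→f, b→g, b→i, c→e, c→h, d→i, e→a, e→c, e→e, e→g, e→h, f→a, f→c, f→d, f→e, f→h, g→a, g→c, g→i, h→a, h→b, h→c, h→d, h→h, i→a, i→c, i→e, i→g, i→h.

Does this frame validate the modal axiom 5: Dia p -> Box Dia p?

No

By correspondence theory, 5 is valid on a frame iff R is Euclidean.
Euclidean: no — a R d and a R f, but not d R f.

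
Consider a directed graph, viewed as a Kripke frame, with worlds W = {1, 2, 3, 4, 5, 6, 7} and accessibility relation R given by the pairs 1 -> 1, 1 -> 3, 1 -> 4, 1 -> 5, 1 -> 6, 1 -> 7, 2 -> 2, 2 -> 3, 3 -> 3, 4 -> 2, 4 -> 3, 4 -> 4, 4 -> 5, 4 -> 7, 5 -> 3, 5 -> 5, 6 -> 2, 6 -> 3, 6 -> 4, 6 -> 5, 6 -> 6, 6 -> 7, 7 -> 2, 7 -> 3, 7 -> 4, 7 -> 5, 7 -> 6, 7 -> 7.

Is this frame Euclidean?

Euclidean: no — 1 R 3 and 1 R 4, but not 3 R 4.

No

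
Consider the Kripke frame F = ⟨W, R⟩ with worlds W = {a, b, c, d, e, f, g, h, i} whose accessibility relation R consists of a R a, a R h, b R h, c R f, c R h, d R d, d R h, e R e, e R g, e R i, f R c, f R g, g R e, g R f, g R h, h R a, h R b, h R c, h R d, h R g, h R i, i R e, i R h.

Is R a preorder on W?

Reflexive: no — b is not related to itself.
Transitive: no — a R h and h R b, but not a R b.
So R is not a preorder.

No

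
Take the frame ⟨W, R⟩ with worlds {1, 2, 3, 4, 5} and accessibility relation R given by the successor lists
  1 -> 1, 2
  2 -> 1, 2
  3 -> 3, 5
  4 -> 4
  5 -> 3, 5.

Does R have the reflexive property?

Reflexive: yes — every world is R-related to itself.

Yes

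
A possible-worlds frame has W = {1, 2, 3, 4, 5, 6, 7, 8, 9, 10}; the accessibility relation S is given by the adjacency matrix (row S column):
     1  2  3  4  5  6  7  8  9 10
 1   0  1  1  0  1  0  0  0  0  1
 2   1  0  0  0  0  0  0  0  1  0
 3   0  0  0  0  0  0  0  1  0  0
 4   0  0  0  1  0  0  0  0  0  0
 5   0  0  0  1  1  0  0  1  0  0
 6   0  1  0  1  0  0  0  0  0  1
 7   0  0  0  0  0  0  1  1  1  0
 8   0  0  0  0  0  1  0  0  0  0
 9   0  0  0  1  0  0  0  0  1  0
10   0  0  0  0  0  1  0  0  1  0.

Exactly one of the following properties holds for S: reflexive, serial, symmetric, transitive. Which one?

Reflexive: no — 1 is not related to itself.
Serial: yes — every world has a successor (e.g. 1 S 10).
Symmetric: no — 1 S 10 but not 10 S 1.
Transitive: no — 1 S 10 and 10 S 6, but not 1 S 6.
Only serial holds.

serial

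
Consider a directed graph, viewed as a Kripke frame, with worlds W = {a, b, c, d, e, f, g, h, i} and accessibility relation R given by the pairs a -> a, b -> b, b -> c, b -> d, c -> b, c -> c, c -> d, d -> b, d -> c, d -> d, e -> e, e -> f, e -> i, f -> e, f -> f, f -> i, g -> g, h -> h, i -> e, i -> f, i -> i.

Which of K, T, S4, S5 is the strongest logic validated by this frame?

Reflexive (axiom T): yes — every world is R-related to itself.
Transitive (axiom 4): yes — every two-step R-path is closed by a direct edge.
Euclidean (axiom 5): yes — any two successors of a common world are R-related.
So F validates K, T, S4, S5. The strongest is S5.

S5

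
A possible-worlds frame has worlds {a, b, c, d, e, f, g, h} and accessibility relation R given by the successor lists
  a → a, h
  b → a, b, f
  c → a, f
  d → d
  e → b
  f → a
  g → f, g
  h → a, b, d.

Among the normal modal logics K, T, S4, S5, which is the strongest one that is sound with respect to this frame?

Reflexive (axiom T): no — c is not related to itself.
Transitive (axiom 4): no — a R h and h R b, but not a R b.
Euclidean (axiom 5): no — b R a and b R f, but not a R f.
So F validates K; T would additionally require R to be reflexive. The strongest is K.

K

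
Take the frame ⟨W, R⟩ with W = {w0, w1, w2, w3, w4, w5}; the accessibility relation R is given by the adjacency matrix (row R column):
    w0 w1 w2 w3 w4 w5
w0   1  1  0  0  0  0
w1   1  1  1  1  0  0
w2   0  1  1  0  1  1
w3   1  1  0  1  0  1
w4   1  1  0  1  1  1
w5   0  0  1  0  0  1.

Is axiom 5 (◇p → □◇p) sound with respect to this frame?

Axiom 5 corresponds to the accessibility relation being Euclidean.
Euclidean: no — w1 R w0 and w1 R w2, but not w0 R w2.

No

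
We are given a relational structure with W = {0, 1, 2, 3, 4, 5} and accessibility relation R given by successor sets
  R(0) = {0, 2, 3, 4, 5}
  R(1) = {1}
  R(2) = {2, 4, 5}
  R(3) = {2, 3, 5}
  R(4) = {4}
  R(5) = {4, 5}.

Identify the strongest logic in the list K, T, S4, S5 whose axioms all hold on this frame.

Reflexive (axiom T): yes — every world is R-related to itself.
Transitive (axiom 4): no — 3 R 2 and 2 R 4, but not 3 R 4.
Euclidean (axiom 5): no — 0 R 2 and 0 R 3, but not 2 R 3.
So F validates K, T; S4 would additionally require R to be transitive. The strongest is T.

T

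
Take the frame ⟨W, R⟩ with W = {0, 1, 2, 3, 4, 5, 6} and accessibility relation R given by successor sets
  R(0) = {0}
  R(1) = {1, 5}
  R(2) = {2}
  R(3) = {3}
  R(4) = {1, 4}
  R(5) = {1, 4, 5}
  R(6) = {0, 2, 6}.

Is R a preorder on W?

Reflexive: yes — every world is R-related to itself.
Transitive: no — 1 R 5 and 5 R 4, but not 1 R 4.
So R is not a preorder.

No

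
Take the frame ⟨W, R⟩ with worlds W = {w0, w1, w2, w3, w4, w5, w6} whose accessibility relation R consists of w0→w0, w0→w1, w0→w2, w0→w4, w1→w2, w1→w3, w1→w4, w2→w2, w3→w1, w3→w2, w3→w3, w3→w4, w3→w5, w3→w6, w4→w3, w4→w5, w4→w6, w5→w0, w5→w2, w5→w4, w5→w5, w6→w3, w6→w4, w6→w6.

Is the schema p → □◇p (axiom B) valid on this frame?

By correspondence theory, B is valid on a frame iff R is symmetric.
Symmetric: no — w0 R w1 but not w1 R w0.

No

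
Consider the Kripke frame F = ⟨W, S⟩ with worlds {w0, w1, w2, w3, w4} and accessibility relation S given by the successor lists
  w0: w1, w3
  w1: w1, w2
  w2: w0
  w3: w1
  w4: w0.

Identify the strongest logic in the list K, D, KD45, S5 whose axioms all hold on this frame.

Serial (axiom D): yes — every world has a successor (e.g. w0 S w1).
Euclidean (axiom 5): no — w0 S w1 and w0 S w3, but not w1 S w3.
Transitive (axiom 4): no — w0 S w1 and w1 S w2, but not w0 S w2.
Reflexive (axiom T): no — w0 is not related to itself.
So F validates K, D; KD45 would additionally require S to be Euclidean and transitive. The strongest is D.

D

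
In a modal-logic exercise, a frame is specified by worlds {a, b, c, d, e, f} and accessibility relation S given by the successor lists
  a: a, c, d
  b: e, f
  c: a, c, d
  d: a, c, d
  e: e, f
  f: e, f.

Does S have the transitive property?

Transitive: yes — every two-step S-path is closed by a direct edge.

Yes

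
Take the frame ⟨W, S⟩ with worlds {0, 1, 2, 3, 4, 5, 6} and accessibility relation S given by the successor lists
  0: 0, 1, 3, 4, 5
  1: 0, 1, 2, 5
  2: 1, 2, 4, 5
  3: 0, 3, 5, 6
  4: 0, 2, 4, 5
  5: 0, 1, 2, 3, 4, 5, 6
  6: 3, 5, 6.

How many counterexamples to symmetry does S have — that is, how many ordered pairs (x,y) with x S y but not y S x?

0

S is symmetric; there are no such tuples.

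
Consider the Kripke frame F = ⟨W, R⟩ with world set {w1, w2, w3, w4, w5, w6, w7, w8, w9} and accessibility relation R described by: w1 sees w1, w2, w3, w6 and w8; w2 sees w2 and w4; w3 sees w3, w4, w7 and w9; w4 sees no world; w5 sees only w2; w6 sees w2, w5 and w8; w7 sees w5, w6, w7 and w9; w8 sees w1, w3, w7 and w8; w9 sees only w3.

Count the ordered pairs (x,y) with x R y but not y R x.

Enumerating: (w1,w2), (w1,w3), (w1,w6), (w2,w4), (w3,w4), (w3,w7), (w5,w2), (w6,w2), (w6,w5), (w6,w8), (w7,w5), (w7,w6), (w7,w9), (w8,w3), (w8,w7).

15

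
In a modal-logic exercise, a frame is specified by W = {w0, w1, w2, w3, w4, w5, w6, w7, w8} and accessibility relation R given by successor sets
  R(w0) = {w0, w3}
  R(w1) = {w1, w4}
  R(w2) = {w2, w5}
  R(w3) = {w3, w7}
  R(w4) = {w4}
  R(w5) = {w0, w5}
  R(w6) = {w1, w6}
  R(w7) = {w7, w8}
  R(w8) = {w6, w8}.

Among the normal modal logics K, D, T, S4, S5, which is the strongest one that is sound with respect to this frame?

T

Serial (axiom D): yes — every world has a successor (e.g. w0 R w0).
Reflexive (axiom T): yes — every world is R-related to itself.
Transitive (axiom 4): no — w0 R w3 and w3 R w7, but not w0 R w7.
Euclidean (axiom 5): no — w0 R w3 and w0 R w0, but not w3 R w0.
So F validates K, D, T; S4 would additionally require R to be transitive. The strongest is T.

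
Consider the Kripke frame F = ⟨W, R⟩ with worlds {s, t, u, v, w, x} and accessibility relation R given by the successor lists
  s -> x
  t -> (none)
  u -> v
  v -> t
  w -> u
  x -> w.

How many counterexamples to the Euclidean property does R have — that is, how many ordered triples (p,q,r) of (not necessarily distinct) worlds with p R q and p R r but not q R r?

5

Enumerating: (s,x,x), (u,v,v), (v,t,t), (w,u,u), (x,w,w).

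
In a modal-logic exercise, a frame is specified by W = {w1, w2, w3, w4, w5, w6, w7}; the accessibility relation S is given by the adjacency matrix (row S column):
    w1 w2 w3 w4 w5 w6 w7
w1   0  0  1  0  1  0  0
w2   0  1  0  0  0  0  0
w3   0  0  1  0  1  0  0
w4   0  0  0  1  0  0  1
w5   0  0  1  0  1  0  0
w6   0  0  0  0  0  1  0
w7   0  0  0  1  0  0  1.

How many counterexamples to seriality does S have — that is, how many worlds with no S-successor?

0

S is serial; there are no such worlds.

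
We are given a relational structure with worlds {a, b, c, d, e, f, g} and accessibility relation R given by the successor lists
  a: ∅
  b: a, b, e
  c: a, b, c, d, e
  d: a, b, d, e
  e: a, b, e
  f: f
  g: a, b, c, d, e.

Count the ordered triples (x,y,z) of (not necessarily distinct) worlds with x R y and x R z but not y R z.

Enumerating: (b,a,a), (b,a,b), (b,a,e), (c,a,a), (c,a,b), (c,a,c), (c,a,d), (c,a,e), (c,b,c), (c,b,d), (c,d,c), (c,e,c), … and 20 more.
Total: 32.

32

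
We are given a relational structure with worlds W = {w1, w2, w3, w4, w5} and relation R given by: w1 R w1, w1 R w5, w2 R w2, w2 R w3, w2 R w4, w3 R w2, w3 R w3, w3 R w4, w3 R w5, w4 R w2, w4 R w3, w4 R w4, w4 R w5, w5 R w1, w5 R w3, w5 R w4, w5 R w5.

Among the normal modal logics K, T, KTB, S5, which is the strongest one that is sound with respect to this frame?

KTB

Reflexive (axiom T): yes — every world is R-related to itself.
Symmetric (axiom B): yes — every pair in R has its reverse in R.
Euclidean (axiom 5): no — w3 R w2 and w3 R w5, but not w2 R w5.
So F validates K, T, KTB; S5 would additionally require R to be Euclidean. The strongest is KTB.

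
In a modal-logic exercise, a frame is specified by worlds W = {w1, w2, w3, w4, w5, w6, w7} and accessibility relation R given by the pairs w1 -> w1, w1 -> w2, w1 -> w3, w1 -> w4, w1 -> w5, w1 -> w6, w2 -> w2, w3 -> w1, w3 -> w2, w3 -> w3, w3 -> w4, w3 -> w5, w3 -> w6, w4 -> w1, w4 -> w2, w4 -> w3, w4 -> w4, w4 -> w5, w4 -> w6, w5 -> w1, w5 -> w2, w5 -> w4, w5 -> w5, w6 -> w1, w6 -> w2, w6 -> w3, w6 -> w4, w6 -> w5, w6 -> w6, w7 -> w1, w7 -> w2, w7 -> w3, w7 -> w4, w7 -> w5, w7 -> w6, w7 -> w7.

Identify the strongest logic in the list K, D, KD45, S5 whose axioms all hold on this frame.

D

Serial (axiom D): yes — every world has a successor (e.g. w1 R w1).
Euclidean (axiom 5): no — w1 R w2 and w1 R w3, but not w2 R w3.
Transitive (axiom 4): no — w5 R w1 and w1 R w3, but not w5 R w3.
Reflexive (axiom T): yes — every world is R-related to itself.
So F validates K, D; KD45 would additionally require R to be Euclidean and transitive. The strongest is D.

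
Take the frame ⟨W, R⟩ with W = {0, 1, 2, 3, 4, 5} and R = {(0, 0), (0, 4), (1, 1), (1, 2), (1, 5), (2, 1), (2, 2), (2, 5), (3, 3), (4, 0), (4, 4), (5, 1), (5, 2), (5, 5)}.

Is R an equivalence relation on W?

Reflexive: yes — every world is R-related to itself.
Symmetric: yes — every pair in R has its reverse in R.
Transitive: yes — every two-step R-path is closed by a direct edge.
So R is an equivalence relation.

Yes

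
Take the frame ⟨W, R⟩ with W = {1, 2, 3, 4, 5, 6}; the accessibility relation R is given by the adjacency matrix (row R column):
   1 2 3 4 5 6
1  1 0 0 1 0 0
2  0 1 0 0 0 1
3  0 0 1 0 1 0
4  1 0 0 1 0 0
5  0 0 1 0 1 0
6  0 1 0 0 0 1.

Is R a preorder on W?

Yes

Reflexive: yes — every world is R-related to itself.
Transitive: yes — every two-step R-path is closed by a direct edge.
So R is a preorder.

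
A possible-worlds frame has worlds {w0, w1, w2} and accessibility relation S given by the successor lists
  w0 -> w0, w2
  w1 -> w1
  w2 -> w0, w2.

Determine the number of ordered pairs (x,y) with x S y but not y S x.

0

S is symmetric; there are no such tuples.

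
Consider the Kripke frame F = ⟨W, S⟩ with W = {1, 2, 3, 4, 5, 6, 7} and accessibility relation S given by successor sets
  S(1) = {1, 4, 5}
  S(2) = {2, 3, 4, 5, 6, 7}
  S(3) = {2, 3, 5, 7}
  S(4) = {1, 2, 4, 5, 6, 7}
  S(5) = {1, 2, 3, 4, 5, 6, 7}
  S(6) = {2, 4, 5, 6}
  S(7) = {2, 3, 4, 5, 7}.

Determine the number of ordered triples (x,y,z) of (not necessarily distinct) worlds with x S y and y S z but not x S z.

30

Enumerating: (1,4,2), (1,4,6), (1,4,7), (1,5,2), (1,5,3), (1,5,6), (1,5,7), (2,4,1), (2,5,1), (3,2,4), (3,2,6), (3,5,1), … and 18 more.
Total: 30.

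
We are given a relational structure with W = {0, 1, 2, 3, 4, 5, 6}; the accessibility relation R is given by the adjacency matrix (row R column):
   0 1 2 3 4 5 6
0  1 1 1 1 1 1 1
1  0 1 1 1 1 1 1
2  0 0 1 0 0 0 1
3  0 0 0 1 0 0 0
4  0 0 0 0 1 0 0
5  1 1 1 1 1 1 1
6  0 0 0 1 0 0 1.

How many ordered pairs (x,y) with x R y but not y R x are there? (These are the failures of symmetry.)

Enumerating: (0,1), (0,2), (0,3), (0,4), (0,6), (1,2), (1,3), (1,4), (1,6), (2,6), (5,2), (5,3), (5,4), (5,6), (6,3).

15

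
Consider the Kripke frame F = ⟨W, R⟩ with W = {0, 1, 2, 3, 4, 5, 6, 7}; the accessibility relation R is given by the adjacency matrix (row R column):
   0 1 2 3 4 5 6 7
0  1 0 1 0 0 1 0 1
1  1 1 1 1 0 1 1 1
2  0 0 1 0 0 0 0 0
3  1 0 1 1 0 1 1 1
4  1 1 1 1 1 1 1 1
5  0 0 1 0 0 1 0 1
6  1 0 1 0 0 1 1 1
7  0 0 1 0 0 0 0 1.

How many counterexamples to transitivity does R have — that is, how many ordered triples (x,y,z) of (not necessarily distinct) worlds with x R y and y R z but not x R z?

R is transitive; there are no such tuples.

0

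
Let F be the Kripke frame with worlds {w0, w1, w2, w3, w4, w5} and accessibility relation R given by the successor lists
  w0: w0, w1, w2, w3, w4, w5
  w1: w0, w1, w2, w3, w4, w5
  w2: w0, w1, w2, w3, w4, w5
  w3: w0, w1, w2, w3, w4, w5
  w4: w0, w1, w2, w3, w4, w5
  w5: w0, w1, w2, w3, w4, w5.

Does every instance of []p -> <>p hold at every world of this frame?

Yes

The schema D characterises exactly the serial frames.
Serial: yes — every world has a successor (e.g. w0 R w0).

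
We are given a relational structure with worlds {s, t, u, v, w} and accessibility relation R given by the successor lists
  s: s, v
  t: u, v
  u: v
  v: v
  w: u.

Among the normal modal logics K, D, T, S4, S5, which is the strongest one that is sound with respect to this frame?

D

Serial (axiom D): yes — every world has a successor (e.g. s R s).
Reflexive (axiom T): no — t is not related to itself.
Transitive (axiom 4): no — w R u and u R v, but not w R v.
Euclidean (axiom 5): no — t R v and t R u, but not v R u.
So F validates K, D; T would additionally require R to be reflexive. The strongest is D.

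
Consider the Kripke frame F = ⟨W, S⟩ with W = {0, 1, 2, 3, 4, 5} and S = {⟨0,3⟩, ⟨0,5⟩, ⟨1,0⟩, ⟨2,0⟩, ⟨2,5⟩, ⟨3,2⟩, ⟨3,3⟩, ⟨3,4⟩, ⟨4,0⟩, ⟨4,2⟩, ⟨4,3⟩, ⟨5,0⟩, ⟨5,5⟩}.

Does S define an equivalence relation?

Reflexive: no — 0 is not related to itself.
Symmetric: no — 0 S 3 but not 3 S 0.
Transitive: no — 0 S 3 and 3 S 2, but not 0 S 2.
So S is not an equivalence relation.

No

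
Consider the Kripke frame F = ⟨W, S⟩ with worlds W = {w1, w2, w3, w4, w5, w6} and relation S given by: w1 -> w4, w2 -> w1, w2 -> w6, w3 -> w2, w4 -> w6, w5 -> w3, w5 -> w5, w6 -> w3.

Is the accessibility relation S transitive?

No

Transitive: no — w1 S w4 and w4 S w6, but not w1 S w6.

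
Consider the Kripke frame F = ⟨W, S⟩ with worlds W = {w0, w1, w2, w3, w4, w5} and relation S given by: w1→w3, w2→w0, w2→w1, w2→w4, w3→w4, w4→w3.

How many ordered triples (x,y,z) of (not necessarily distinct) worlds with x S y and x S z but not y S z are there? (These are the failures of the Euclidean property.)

12

Enumerating: (w1,w3,w3), (w2,w0,w0), (w2,w0,w1), (w2,w0,w4), (w2,w1,w0), (w2,w1,w1), (w2,w1,w4), (w2,w4,w0), (w2,w4,w1), (w2,w4,w4), (w3,w4,w4), (w4,w3,w3).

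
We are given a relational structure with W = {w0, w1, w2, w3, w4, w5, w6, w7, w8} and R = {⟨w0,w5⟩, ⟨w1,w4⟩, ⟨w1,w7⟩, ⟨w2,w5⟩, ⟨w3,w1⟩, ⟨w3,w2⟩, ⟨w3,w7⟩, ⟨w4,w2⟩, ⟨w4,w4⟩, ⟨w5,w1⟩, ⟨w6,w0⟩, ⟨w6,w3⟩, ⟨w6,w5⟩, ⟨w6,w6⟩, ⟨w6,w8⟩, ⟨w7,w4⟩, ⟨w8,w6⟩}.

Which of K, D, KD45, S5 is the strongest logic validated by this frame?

D

Serial (axiom D): yes — every world has a successor (e.g. w0 R w5).
Euclidean (axiom 5): no — w1 R w4 and w1 R w7, but not w4 R w7.
Transitive (axiom 4): no — w0 R w5 and w5 R w1, but not w0 R w1.
Reflexive (axiom T): no — w0 is not related to itself.
So F validates K, D; KD45 would additionally require R to be Euclidean and transitive. The strongest is D.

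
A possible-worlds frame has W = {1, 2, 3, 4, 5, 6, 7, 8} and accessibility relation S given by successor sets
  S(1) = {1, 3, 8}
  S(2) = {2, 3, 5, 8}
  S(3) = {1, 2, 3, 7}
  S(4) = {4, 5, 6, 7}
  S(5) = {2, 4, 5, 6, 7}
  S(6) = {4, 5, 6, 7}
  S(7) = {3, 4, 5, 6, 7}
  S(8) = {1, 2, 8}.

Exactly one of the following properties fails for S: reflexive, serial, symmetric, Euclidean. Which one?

Reflexive: yes — every world is S-related to itself.
Serial: yes — every world has a successor (e.g. 1 S 1).
Symmetric: yes — every pair in S has its reverse in S.
Euclidean: no — 1 S 3 and 1 S 8, but not 3 S 8.
Only Euclidean fails.

Euclidean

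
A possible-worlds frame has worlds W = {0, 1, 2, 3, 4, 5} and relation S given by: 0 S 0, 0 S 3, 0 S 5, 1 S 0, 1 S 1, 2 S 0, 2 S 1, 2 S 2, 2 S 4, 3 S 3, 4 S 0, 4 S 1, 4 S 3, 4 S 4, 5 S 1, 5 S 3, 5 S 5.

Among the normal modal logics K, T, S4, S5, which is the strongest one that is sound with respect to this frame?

T

Reflexive (axiom T): yes — every world is S-related to itself.
Transitive (axiom 4): no — 0 S 5 and 5 S 1, but not 0 S 1.
Euclidean (axiom 5): no — 0 S 3 and 0 S 5, but not 3 S 5.
So F validates K, T; S4 would additionally require S to be transitive. The strongest is T.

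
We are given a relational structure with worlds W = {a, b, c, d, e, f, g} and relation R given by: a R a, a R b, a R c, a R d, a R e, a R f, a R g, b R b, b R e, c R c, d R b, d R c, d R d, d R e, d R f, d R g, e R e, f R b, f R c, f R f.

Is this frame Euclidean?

Euclidean: no — a R b and a R c, but not b R c.

No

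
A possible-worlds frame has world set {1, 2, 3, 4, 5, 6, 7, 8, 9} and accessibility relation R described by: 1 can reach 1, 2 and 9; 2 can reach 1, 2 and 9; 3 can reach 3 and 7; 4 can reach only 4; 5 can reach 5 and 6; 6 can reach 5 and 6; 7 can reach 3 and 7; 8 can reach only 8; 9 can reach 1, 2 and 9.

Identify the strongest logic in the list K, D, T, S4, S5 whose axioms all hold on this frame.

Serial (axiom D): yes — every world has a successor (e.g. 1 R 1).
Reflexive (axiom T): yes — every world is R-related to itself.
Transitive (axiom 4): yes — every two-step R-path is closed by a direct edge.
Euclidean (axiom 5): yes — any two successors of a common world are R-related.
So F validates K, D, T, S4, S5. The strongest is S5.

S5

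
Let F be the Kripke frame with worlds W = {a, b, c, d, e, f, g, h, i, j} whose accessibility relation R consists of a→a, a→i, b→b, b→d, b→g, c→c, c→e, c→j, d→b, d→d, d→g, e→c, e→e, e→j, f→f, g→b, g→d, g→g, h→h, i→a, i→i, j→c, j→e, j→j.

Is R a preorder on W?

Yes

Reflexive: yes — every world is R-related to itself.
Transitive: yes — every two-step R-path is closed by a direct edge.
So R is a preorder.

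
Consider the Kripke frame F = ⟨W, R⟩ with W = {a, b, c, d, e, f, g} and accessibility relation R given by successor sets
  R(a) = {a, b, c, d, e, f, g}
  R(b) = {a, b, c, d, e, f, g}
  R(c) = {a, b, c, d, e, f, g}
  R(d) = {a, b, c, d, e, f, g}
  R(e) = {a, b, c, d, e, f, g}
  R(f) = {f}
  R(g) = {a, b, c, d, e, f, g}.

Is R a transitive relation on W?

Yes

Transitive: yes — every two-step R-path is closed by a direct edge.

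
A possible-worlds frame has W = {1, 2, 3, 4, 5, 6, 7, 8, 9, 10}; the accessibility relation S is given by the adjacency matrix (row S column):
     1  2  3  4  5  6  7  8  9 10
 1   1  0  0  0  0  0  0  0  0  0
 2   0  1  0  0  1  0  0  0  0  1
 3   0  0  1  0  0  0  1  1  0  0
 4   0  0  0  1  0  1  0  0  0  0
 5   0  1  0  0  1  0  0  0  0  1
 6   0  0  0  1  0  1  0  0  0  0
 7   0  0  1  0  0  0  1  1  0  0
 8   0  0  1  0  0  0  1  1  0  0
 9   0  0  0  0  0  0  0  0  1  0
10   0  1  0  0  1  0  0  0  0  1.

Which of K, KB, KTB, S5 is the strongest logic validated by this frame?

Symmetric (axiom B): yes — every pair in S has its reverse in S.
Reflexive (axiom T): yes — every world is S-related to itself.
Euclidean (axiom 5): yes — any two successors of a common world are S-related.
So F validates K, KB, KTB, S5. The strongest is S5.

S5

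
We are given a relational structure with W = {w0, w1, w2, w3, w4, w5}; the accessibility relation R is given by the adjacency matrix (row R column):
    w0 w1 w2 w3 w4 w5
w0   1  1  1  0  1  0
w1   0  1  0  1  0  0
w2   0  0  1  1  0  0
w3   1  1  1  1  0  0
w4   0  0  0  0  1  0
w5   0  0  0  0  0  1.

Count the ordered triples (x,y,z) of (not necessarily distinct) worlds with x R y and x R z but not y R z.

Enumerating: (w0,w1,w0), (w0,w1,w2), (w0,w1,w4), (w0,w2,w0), (w0,w2,w1), (w0,w2,w4), (w0,w4,w0), (w0,w4,w1), (w0,w4,w2), (w3,w0,w3), (w3,w1,w0), (w3,w1,w2), (w3,w2,w0), (w3,w2,w1).

14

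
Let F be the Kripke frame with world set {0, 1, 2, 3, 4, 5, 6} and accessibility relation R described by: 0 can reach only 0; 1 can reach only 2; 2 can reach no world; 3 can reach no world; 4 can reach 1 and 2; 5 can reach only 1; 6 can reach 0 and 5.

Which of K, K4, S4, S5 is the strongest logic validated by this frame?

Transitive (axiom 4): no — 5 R 1 and 1 R 2, but not 5 R 2.
Reflexive (axiom T): no — 1 is not related to itself.
Euclidean (axiom 5): no — 4 R 2 and 4 R 1, but not 2 R 1.
So F validates K; K4 would additionally require R to be transitive. The strongest is K.

K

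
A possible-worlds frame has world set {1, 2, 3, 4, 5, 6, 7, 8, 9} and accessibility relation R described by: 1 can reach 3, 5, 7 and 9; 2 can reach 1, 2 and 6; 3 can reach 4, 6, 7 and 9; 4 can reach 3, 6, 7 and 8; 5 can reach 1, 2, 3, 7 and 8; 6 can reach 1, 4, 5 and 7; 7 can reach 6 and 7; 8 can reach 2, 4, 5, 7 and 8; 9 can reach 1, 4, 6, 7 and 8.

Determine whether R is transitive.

No

Transitive: no — 1 R 3 and 3 R 4, but not 1 R 4.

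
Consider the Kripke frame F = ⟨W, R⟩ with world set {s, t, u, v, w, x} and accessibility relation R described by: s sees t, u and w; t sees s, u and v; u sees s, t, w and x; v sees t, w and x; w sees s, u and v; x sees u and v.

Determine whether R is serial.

Serial: yes — every world has a successor (e.g. s R t).

Yes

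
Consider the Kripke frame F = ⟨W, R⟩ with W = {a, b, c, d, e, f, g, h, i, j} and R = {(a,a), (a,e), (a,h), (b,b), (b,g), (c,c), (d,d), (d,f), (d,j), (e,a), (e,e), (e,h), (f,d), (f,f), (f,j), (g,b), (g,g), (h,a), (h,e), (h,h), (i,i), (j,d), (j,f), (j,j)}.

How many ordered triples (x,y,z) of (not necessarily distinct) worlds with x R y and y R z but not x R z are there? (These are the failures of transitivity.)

R is transitive; there are no such tuples.

0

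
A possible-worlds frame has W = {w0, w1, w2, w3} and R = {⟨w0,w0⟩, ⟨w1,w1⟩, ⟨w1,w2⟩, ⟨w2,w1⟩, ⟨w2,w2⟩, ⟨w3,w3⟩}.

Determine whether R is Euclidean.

Yes

Euclidean: yes — any two successors of a common world are R-related.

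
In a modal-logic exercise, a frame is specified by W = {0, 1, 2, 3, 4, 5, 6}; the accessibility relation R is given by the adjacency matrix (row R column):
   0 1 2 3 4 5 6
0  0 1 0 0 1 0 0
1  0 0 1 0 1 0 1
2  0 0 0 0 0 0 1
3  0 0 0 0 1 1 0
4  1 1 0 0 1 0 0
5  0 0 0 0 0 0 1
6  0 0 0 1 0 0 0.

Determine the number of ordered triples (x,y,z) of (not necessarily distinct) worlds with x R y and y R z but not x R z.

Enumerating: (0,1,2), (0,1,6), (0,4,0), (1,4,0), (1,4,1), (1,6,3), (2,6,3), (3,4,0), (3,4,1), (3,5,6), (4,1,2), (4,1,6), (5,6,3), (6,3,4), (6,3,5).

15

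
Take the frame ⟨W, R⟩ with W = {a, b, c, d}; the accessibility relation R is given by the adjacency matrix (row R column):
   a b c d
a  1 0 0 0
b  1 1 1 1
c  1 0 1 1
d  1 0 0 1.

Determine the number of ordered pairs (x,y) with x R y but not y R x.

6

Enumerating: (b,a), (b,c), (b,d), (c,a), (c,d), (d,a).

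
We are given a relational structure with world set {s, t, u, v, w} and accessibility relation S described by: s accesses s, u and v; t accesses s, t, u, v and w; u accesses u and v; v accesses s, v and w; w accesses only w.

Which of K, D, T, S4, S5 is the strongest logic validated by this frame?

Serial (axiom D): yes — every world has a successor (e.g. s S s).
Reflexive (axiom T): yes — every world is S-related to itself.
Transitive (axiom 4): no — s S v and v S w, but not s S w.
Euclidean (axiom 5): no — s S v and s S u, but not v S u.
So F validates K, D, T; S4 would additionally require S to be transitive. The strongest is T.

T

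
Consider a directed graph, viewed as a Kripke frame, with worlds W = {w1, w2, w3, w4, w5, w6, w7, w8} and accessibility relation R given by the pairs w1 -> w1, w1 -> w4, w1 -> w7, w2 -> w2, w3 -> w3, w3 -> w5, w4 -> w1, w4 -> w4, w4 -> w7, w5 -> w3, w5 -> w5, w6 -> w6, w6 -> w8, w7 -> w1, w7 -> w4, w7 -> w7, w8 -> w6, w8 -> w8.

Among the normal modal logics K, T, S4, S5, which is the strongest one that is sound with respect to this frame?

S5

Reflexive (axiom T): yes — every world is R-related to itself.
Transitive (axiom 4): yes — every two-step R-path is closed by a direct edge.
Euclidean (axiom 5): yes — any two successors of a common world are R-related.
So F validates K, T, S4, S5. The strongest is S5.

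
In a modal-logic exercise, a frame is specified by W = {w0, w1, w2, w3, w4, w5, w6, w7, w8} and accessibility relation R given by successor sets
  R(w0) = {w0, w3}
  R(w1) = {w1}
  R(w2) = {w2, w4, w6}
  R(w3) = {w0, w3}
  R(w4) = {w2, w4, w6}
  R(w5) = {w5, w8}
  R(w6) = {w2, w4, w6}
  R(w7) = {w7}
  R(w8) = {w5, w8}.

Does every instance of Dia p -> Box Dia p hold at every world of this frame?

Yes

Axiom 5 corresponds to the accessibility relation being Euclidean.
Euclidean: yes — any two successors of a common world are R-related.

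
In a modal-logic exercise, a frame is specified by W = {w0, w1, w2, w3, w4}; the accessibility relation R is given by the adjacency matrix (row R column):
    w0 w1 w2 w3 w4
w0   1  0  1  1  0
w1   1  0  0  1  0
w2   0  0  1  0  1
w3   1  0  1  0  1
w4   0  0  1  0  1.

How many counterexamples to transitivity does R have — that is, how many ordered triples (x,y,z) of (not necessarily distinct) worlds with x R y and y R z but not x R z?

6

Enumerating: (w0,w2,w4), (w0,w3,w4), (w1,w0,w2), (w1,w3,w2), (w1,w3,w4), (w3,w0,w3).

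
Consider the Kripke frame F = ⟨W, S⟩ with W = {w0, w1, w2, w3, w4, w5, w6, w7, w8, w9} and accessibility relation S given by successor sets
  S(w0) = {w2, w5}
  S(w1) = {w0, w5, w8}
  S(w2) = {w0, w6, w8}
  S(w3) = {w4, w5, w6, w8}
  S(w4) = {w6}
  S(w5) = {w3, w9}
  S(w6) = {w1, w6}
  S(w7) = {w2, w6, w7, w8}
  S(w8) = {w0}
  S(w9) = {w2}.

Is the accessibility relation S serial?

Serial: yes — every world has a successor (e.g. w0 S w2).

Yes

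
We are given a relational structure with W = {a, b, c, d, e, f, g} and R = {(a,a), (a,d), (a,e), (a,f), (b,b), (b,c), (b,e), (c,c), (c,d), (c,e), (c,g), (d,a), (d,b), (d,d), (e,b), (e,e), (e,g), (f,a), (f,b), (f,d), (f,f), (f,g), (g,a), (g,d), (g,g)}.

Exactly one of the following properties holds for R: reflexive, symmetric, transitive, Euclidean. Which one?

reflexive

Reflexive: yes — every world is R-related to itself.
Symmetric: no — a R e but not e R a.
Transitive: no — a R d and d R b, but not a R b.
Euclidean: no — a R d and a R e, but not d R e.
Only reflexive holds.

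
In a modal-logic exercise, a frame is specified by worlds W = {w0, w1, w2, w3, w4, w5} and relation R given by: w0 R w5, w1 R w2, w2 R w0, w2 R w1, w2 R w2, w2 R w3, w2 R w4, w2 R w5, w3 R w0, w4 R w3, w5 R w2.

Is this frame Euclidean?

Euclidean: no — w2 R w0 and w2 R w1, but not w0 R w1.

No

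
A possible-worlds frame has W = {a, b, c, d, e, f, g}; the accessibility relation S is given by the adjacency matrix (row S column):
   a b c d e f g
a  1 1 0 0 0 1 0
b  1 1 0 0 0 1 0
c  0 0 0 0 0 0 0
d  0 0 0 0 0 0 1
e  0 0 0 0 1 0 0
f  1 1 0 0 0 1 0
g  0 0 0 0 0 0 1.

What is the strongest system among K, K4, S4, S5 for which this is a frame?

K4

Transitive (axiom 4): yes — every two-step S-path is closed by a direct edge.
Reflexive (axiom T): no — c is not related to itself.
Euclidean (axiom 5): yes — any two successors of a common world are S-related.
So F validates K, K4; S4 would additionally require S to be reflexive. The strongest is K4.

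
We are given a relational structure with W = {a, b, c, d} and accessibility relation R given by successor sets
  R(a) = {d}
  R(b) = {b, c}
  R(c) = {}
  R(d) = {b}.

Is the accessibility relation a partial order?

Reflexive: no — a is not related to itself.
Transitive: no — a R d and d R b, but not a R b.
Antisymmetric: yes — no distinct pair is related both ways.
So R is not a partial order.

No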